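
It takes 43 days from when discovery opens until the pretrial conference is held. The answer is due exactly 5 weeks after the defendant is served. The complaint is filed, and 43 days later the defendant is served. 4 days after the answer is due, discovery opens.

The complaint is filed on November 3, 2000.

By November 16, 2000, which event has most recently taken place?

The complaint is filed

The complaint is filed: Nov 3, 2000.
The defendant is served: Nov 3, 2000 + 43 days = Dec 16, 2000.
The answer is due: Dec 16, 2000 + 5 weeks = Jan 20, 2001.
Discovery opens: Jan 20, 2001 + 4 days = Jan 24, 2001.
The pretrial conference is held: Jan 24, 2001 + 43 days = Mar 8, 2001.
Nov 16, 2000 falls between when the complaint is filed (Nov 3, 2000) and when the defendant is served (Dec 16, 2000).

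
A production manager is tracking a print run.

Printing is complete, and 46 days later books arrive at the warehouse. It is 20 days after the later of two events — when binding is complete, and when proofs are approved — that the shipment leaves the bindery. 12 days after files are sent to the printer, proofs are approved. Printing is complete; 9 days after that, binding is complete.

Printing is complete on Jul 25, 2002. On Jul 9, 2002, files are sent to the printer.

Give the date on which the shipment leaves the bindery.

Printing is complete: Jul 25, 2002.
Binding is complete: Jul 25, 2002 + 9 days = Aug 3, 2002.
Files are sent to the printer: Jul 9, 2002.
Proofs are approved: Jul 9, 2002 + 12 days = Jul 21, 2002.
Both prerequisites met — binding is complete (Aug 3, 2002), proofs are approved (Jul 21, 2002); the later is Aug 3, 2002.
The shipment leaves the bindery: Aug 3, 2002 + 20 days = Aug 23, 2002.

Aug 23, 2002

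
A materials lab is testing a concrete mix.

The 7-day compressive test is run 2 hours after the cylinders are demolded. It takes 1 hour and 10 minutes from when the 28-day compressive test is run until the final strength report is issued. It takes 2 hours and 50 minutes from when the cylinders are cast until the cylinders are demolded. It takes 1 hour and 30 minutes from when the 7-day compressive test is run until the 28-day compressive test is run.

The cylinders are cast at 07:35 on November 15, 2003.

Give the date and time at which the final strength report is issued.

15:05 on November 15, 2003

The cylinders are cast: 07:35 Nov 15, 2003.
The cylinders are demolded: 07:35 Nov 15, 2003 + 2h50m = 10:25 Nov 15, 2003.
The 7-day compressive test is run: 10:25 Nov 15, 2003 + 2h = 12:25 Nov 15, 2003.
The 28-day compressive test is run: 12:25 Nov 15, 2003 + 1h30m = 13:55 Nov 15, 2003.
The final strength report is issued: 13:55 Nov 15, 2003 + 1h10m = 15:05 Nov 15, 2003.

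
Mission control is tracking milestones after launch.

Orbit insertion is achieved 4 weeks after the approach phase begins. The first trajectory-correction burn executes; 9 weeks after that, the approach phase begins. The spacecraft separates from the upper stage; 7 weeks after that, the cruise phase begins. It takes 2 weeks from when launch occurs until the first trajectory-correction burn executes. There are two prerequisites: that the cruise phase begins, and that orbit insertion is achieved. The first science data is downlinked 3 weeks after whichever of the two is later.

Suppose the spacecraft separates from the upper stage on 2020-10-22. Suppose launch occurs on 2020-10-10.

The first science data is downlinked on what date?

2021-02-13

The spacecraft separates from the upper stage: Oct 22, 2020.
The cruise phase begins: Oct 22, 2020 + 7 weeks = Dec 10, 2020.
Launch occurs: Oct 10, 2020.
The first trajectory-correction burn executes: Oct 10, 2020 + 2 weeks = Oct 24, 2020.
The approach phase begins: Oct 24, 2020 + 9 weeks = Dec 26, 2020.
Orbit insertion is achieved: Dec 26, 2020 + 4 weeks = Jan 23, 2021.
Both prerequisites met — the cruise phase begins (Dec 10, 2020), orbit insertion is achieved (Jan 23, 2021); the later is Jan 23, 2021.
The first science data is downlinked: Jan 23, 2021 + 3 weeks = Feb 13, 2021.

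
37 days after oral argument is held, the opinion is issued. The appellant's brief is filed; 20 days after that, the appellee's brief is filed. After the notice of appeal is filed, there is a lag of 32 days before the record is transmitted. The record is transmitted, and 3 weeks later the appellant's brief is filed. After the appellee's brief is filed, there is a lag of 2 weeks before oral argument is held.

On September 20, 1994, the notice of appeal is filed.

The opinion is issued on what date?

The notice of appeal is filed: Sep 20, 1994.
The record is transmitted: Sep 20, 1994 + 32 days = Oct 22, 1994.
The appellant's brief is filed: Oct 22, 1994 + 3 weeks = Nov 12, 1994.
The appellee's brief is filed: Nov 12, 1994 + 20 days = Dec 2, 1994.
Oral argument is held: Dec 2, 1994 + 2 weeks = Dec 16, 1994.
The opinion is issued: Dec 16, 1994 + 37 days = Jan 22, 1995.

January 22, 1995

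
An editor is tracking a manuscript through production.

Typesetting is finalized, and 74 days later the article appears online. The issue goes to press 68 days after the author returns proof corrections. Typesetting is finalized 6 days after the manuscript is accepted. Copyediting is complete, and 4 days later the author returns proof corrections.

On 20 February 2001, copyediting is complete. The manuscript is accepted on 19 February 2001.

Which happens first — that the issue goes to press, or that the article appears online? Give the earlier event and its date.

The issue goes to press — 3 May 2001

Copyediting is complete: Feb 20, 2001.
The author returns proof corrections: Feb 20, 2001 + 4 days = Feb 24, 2001.
The issue goes to press: Feb 24, 2001 + 68 days = May 3, 2001.
The manuscript is accepted: Feb 19, 2001.
Typesetting is finalized: Feb 19, 2001 + 6 days = Feb 25, 2001.
The article appears online: Feb 25, 2001 + 74 days = May 10, 2001.
Comparing: the issue goes to press on May 3, 2001 vs the article appears online on May 10, 2001. Earlier: the issue goes to press.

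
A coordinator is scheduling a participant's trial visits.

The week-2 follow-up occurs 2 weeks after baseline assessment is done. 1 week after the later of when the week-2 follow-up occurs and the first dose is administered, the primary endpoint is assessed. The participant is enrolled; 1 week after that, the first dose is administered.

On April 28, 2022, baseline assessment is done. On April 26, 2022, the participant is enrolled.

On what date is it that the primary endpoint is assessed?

May 19, 2022

Baseline assessment is done: Apr 28, 2022.
The week-2 follow-up occurs: Apr 28, 2022 + 2 weeks = May 12, 2022.
The participant is enrolled: Apr 26, 2022.
The first dose is administered: Apr 26, 2022 + 1 week = May 3, 2022.
Both prerequisites met — the week-2 follow-up occurs (May 12, 2022), the first dose is administered (May 3, 2022); the later is May 12, 2022.
The primary endpoint is assessed: May 12, 2022 + 1 week = May 19, 2022.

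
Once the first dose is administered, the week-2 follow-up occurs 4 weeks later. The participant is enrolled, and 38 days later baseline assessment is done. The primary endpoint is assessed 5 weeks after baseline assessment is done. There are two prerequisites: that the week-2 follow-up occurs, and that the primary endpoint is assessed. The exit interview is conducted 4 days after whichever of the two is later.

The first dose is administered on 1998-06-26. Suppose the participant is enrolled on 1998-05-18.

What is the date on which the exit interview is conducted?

1998-08-03

The first dose is administered: Jun 26, 1998.
The week-2 follow-up occurs: Jun 26, 1998 + 4 weeks = Jul 24, 1998.
The participant is enrolled: May 18, 1998.
Baseline assessment is done: May 18, 1998 + 38 days = Jun 25, 1998.
The primary endpoint is assessed: Jun 25, 1998 + 5 weeks = Jul 30, 1998.
Both prerequisites met — the week-2 follow-up occurs (Jul 24, 1998), the primary endpoint is assessed (Jul 30, 1998); the later is Jul 30, 1998.
The exit interview is conducted: Jul 30, 1998 + 4 days = Aug 3, 1998.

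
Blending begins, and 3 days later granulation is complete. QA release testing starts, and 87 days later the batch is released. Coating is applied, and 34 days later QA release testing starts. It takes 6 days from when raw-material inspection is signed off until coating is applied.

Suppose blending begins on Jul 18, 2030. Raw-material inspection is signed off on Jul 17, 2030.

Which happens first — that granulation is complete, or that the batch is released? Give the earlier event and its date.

Blending begins: Jul 18, 2030.
Granulation is complete: Jul 18, 2030 + 3 days = Jul 21, 2030.
Raw-material inspection is signed off: Jul 17, 2030.
Coating is applied: Jul 17, 2030 + 6 days = Jul 23, 2030.
QA release testing starts: Jul 23, 2030 + 34 days = Aug 26, 2030.
The batch is released: Aug 26, 2030 + 87 days = Nov 21, 2030.
Comparing: granulation is complete on Jul 21, 2030 vs the batch is released on Nov 21, 2030. Earlier: granulation is complete.

Granulation is complete — Jul 21, 2030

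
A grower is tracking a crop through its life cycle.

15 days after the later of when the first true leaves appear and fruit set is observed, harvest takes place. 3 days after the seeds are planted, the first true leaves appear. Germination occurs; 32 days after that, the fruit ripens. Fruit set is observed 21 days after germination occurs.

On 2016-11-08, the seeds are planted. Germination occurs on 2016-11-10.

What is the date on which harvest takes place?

The seeds are planted: Nov 8, 2016.
The first true leaves appear: Nov 8, 2016 + 3 days = Nov 11, 2016.
Germination occurs: Nov 10, 2016.
Fruit set is observed: Nov 10, 2016 + 21 days = Dec 1, 2016.
Both prerequisites met — the first true leaves appear (Nov 11, 2016), fruit set is observed (Dec 1, 2016); the later is Dec 1, 2016.
Harvest takes place: Dec 1, 2016 + 15 days = Dec 16, 2016.

2016-12-16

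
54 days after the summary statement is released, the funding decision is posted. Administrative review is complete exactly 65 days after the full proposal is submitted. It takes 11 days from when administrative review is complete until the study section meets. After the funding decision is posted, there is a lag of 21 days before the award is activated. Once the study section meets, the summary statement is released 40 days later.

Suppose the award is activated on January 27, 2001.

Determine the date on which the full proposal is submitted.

The award is activated: Jan 27, 2001.
The funding decision is posted: Jan 27, 2001 − 21 days = Jan 6, 2001.
The summary statement is released: Jan 6, 2001 − 54 days = Nov 13, 2000.
The study section meets: Nov 13, 2000 − 40 days = Oct 4, 2000.
Administrative review is complete: Oct 4, 2000 − 11 days = Sep 23, 2000.
The full proposal is submitted: Sep 23, 2000 − 65 days = Jul 20, 2000.

July 20, 2000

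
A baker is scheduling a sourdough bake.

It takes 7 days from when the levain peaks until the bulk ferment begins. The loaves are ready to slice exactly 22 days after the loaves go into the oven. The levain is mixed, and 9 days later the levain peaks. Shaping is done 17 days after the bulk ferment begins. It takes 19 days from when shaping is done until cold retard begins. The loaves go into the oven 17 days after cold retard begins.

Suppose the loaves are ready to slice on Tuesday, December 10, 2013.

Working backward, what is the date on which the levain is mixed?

Tuesday, September 10, 2013

The loaves are ready to slice: Dec 10, 2013.
The loaves go into the oven: Dec 10, 2013 − 22 days = Nov 18, 2013.
Cold retard begins: Nov 18, 2013 − 17 days = Nov 1, 2013.
Shaping is done: Nov 1, 2013 − 19 days = Oct 13, 2013.
The bulk ferment begins: Oct 13, 2013 − 17 days = Sep 26, 2013.
The levain peaks: Sep 26, 2013 − 7 days = Sep 19, 2013.
The levain is mixed: Sep 19, 2013 − 9 days = Sep 10, 2013.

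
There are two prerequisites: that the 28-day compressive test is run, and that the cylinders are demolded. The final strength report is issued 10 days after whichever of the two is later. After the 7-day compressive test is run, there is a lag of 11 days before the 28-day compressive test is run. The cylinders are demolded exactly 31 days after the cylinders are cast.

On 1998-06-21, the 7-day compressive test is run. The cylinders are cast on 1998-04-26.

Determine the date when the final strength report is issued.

The 7-day compressive test is run: Jun 21, 1998.
The 28-day compressive test is run: Jun 21, 1998 + 11 days = Jul 2, 1998.
The cylinders are cast: Apr 26, 1998.
The cylinders are demolded: Apr 26, 1998 + 31 days = May 27, 1998.
Both prerequisites met — the 28-day compressive test is run (Jul 2, 1998), the cylinders are demolded (May 27, 1998); the later is Jul 2, 1998.
The final strength report is issued: Jul 2, 1998 + 10 days = Jul 12, 1998.

1998-07-12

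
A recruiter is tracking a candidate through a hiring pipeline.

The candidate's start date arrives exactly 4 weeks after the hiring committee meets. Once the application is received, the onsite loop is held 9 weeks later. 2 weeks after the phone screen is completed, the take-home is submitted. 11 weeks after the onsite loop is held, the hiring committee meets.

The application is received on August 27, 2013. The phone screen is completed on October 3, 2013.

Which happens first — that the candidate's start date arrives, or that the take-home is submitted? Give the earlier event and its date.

The application is received: Aug 27, 2013.
The onsite loop is held: Aug 27, 2013 + 9 weeks = Oct 29, 2013.
The hiring committee meets: Oct 29, 2013 + 11 weeks = Jan 14, 2014.
The candidate's start date arrives: Jan 14, 2014 + 4 weeks = Feb 11, 2014.
The phone screen is completed: Oct 3, 2013.
The take-home is submitted: Oct 3, 2013 + 2 weeks = Oct 17, 2013.
Comparing: the candidate's start date arrives on Feb 11, 2014 vs the take-home is submitted on Oct 17, 2013. Earlier: the take-home is submitted.

The take-home is submitted — October 17, 2013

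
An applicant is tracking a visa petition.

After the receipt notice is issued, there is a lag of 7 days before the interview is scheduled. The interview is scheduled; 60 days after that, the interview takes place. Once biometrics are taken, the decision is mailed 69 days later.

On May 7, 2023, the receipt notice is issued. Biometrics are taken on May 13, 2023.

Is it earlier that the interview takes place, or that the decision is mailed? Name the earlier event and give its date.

The receipt notice is issued: May 7, 2023.
The interview is scheduled: May 7, 2023 + 7 days = May 14, 2023.
The interview takes place: May 14, 2023 + 60 days = Jul 13, 2023.
Biometrics are taken: May 13, 2023.
The decision is mailed: May 13, 2023 + 69 days = Jul 21, 2023.
Comparing: the interview takes place on Jul 13, 2023 vs the decision is mailed on Jul 21, 2023. Earlier: the interview takes place.

The interview takes place — Jul 13, 2023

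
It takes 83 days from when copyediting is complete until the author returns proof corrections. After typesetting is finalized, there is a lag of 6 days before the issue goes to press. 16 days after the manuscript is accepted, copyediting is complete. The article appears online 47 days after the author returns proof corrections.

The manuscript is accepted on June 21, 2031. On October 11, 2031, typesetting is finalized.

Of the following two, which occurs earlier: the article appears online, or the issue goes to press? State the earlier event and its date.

The manuscript is accepted: Jun 21, 2031.
Copyediting is complete: Jun 21, 2031 + 16 days = Jul 7, 2031.
The author returns proof corrections: Jul 7, 2031 + 83 days = Sep 28, 2031.
The article appears online: Sep 28, 2031 + 47 days = Nov 14, 2031.
Typesetting is finalized: Oct 11, 2031.
The issue goes to press: Oct 11, 2031 + 6 days = Oct 17, 2031.
Comparing: the article appears online on Nov 14, 2031 vs the issue goes to press on Oct 17, 2031. Earlier: the issue goes to press.

The issue goes to press — October 17, 2031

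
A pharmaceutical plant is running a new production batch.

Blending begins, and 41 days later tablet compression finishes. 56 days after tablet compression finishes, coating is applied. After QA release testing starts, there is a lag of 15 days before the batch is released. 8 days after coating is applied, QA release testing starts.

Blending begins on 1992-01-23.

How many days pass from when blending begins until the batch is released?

Causal path: blending begins → tablet compression finishes → coating is applied → QA release testing starts → the batch is released.
Total delay along the path: 41 + 56 + 8 + 15 = 120 days.

120 days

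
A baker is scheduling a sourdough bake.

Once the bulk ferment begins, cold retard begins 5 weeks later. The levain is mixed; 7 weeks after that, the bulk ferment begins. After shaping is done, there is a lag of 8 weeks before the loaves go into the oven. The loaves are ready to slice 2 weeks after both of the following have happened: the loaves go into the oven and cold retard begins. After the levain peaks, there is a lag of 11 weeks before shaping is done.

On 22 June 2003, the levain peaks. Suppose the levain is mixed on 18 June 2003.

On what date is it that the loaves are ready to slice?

The levain peaks: Jun 22, 2003.
Shaping is done: Jun 22, 2003 + 11 weeks = Sep 7, 2003.
The loaves go into the oven: Sep 7, 2003 + 8 weeks = Nov 2, 2003.
The levain is mixed: Jun 18, 2003.
The bulk ferment begins: Jun 18, 2003 + 7 weeks = Aug 6, 2003.
Cold retard begins: Aug 6, 2003 + 5 weeks = Sep 10, 2003.
Both prerequisites met — the loaves go into the oven (Nov 2, 2003), cold retard begins (Sep 10, 2003); the later is Nov 2, 2003.
The loaves are ready to slice: Nov 2, 2003 + 2 weeks = Nov 16, 2003.

16 November 2003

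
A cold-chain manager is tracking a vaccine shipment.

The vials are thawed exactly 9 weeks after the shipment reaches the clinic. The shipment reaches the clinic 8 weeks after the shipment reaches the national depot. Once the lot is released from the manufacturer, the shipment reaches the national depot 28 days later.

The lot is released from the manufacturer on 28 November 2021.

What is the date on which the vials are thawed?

24 April 2022

The lot is released from the manufacturer: Nov 28, 2021.
The shipment reaches the national depot: Nov 28, 2021 + 28 days = Dec 26, 2021.
The shipment reaches the clinic: Dec 26, 2021 + 8 weeks = Feb 20, 2022.
The vials are thawed: Feb 20, 2022 + 9 weeks = Apr 24, 2022.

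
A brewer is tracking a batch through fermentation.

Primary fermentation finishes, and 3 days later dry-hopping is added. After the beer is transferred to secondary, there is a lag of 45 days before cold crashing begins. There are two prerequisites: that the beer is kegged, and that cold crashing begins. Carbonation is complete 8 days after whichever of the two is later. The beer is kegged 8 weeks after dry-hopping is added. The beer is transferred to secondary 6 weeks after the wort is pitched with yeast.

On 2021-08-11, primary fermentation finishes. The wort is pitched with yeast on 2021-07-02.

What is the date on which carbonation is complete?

2021-10-17

Primary fermentation finishes: Aug 11, 2021.
Dry-hopping is added: Aug 11, 2021 + 3 days = Aug 14, 2021.
The beer is kegged: Aug 14, 2021 + 8 weeks = Oct 9, 2021.
The wort is pitched with yeast: Jul 2, 2021.
The beer is transferred to secondary: Jul 2, 2021 + 6 weeks = Aug 13, 2021.
Cold crashing begins: Aug 13, 2021 + 45 days = Sep 27, 2021.
Both prerequisites met — the beer is kegged (Oct 9, 2021), cold crashing begins (Sep 27, 2021); the later is Oct 9, 2021.
Carbonation is complete: Oct 9, 2021 + 8 days = Oct 17, 2021.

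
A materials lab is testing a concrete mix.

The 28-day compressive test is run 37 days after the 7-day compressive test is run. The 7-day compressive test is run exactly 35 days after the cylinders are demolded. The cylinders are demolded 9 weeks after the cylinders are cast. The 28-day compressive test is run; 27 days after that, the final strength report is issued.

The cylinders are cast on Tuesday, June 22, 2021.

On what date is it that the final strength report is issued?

The cylinders are cast: Jun 22, 2021.
The cylinders are demolded: Jun 22, 2021 + 9 weeks = Aug 24, 2021.
The 7-day compressive test is run: Aug 24, 2021 + 35 days = Sep 28, 2021.
The 28-day compressive test is run: Sep 28, 2021 + 37 days = Nov 4, 2021.
The final strength report is issued: Nov 4, 2021 + 27 days = Dec 1, 2021.

Wednesday, December 1, 2021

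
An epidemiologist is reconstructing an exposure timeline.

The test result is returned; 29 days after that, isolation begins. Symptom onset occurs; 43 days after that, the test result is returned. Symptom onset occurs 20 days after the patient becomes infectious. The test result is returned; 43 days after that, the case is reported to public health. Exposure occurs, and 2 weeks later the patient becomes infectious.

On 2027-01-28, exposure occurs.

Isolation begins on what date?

Exposure occurs: Jan 28, 2027.
The patient becomes infectious: Jan 28, 2027 + 2 weeks = Feb 11, 2027.
Symptom onset occurs: Feb 11, 2027 + 20 days = Mar 3, 2027.
The test result is returned: Mar 3, 2027 + 43 days = Apr 15, 2027.
Isolation begins: Apr 15, 2027 + 29 days = May 14, 2027.

2027-05-14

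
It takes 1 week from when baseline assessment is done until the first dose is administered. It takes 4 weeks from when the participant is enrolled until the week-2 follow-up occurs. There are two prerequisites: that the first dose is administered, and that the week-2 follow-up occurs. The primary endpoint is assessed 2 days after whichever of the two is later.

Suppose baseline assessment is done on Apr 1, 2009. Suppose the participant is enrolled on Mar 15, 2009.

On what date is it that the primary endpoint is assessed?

Baseline assessment is done: Apr 1, 2009.
The first dose is administered: Apr 1, 2009 + 1 week = Apr 8, 2009.
The participant is enrolled: Mar 15, 2009.
The week-2 follow-up occurs: Mar 15, 2009 + 4 weeks = Apr 12, 2009.
Both prerequisites met — the first dose is administered (Apr 8, 2009), the week-2 follow-up occurs (Apr 12, 2009); the later is Apr 12, 2009.
The primary endpoint is assessed: Apr 12, 2009 + 2 days = Apr 14, 2009.

Apr 14, 2009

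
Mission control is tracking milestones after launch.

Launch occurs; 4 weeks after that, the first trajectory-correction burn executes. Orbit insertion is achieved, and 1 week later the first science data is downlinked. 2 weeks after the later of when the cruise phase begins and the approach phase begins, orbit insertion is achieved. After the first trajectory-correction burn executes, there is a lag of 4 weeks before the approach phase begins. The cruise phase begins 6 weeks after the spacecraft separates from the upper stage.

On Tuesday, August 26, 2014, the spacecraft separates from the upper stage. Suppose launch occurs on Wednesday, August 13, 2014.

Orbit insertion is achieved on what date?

The spacecraft separates from the upper stage: Aug 26, 2014.
The cruise phase begins: Aug 26, 2014 + 6 weeks = Oct 7, 2014.
Launch occurs: Aug 13, 2014.
The first trajectory-correction burn executes: Aug 13, 2014 + 4 weeks = Sep 10, 2014.
The approach phase begins: Sep 10, 2014 + 4 weeks = Oct 8, 2014.
Both prerequisites met — the cruise phase begins (Oct 7, 2014), the approach phase begins (Oct 8, 2014); the later is Oct 8, 2014.
Orbit insertion is achieved: Oct 8, 2014 + 2 weeks = Oct 22, 2014.

Wednesday, October 22, 2014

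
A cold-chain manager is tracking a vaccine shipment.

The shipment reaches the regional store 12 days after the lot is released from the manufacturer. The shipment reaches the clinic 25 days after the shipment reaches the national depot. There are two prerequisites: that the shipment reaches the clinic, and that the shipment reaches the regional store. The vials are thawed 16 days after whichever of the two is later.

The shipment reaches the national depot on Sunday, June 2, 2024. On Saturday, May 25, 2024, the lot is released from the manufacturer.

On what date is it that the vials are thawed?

Saturday, July 13, 2024

The shipment reaches the national depot: Jun 2, 2024.
The shipment reaches the clinic: Jun 2, 2024 + 25 days = Jun 27, 2024.
The lot is released from the manufacturer: May 25, 2024.
The shipment reaches the regional store: May 25, 2024 + 12 days = Jun 6, 2024.
Both prerequisites met — the shipment reaches the clinic (Jun 27, 2024), the shipment reaches the regional store (Jun 6, 2024); the later is Jun 27, 2024.
The vials are thawed: Jun 27, 2024 + 16 days = Jul 13, 2024.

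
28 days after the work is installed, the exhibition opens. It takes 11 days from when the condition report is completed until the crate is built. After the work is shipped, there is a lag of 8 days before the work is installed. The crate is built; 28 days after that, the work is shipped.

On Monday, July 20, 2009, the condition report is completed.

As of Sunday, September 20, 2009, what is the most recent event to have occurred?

The condition report is completed: Jul 20, 2009.
The crate is built: Jul 20, 2009 + 11 days = Jul 31, 2009.
The work is shipped: Jul 31, 2009 + 28 days = Aug 28, 2009.
The work is installed: Aug 28, 2009 + 8 days = Sep 5, 2009.
The exhibition opens: Sep 5, 2009 + 28 days = Oct 3, 2009.
Sep 20, 2009 falls between when the work is installed (Sep 5, 2009) and when the exhibition opens (Oct 3, 2009).

The work is installed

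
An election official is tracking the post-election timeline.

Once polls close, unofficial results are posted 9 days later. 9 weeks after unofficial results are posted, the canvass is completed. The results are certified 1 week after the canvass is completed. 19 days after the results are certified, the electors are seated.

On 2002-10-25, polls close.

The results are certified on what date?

Polls close: Oct 25, 2002.
Unofficial results are posted: Oct 25, 2002 + 9 days = Nov 3, 2002.
The canvass is completed: Nov 3, 2002 + 9 weeks = Jan 5, 2003.
The results are certified: Jan 5, 2003 + 1 week = Jan 12, 2003.

2003-01-12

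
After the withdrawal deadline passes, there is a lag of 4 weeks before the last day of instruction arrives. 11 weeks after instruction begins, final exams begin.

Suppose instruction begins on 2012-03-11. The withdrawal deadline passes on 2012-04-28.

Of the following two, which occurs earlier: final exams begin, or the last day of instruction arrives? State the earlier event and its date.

The last day of instruction arrives — 2012-05-26

Instruction begins: Mar 11, 2012.
Final exams begin: Mar 11, 2012 + 11 weeks = May 27, 2012.
The withdrawal deadline passes: Apr 28, 2012.
The last day of instruction arrives: Apr 28, 2012 + 4 weeks = May 26, 2012.
Comparing: final exams begin on May 27, 2012 vs the last day of instruction arrives on May 26, 2012. Earlier: the last day of instruction arrives.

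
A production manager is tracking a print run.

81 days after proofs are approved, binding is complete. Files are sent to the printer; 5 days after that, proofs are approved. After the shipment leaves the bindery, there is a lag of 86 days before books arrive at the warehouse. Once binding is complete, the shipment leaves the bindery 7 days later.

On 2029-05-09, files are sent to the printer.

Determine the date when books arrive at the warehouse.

Files are sent to the printer: May 9, 2029.
Proofs are approved: May 9, 2029 + 5 days = May 14, 2029.
Binding is complete: May 14, 2029 + 81 days = Aug 3, 2029.
The shipment leaves the bindery: Aug 3, 2029 + 7 days = Aug 10, 2029.
Books arrive at the warehouse: Aug 10, 2029 + 86 days = Nov 4, 2029.

2029-11-04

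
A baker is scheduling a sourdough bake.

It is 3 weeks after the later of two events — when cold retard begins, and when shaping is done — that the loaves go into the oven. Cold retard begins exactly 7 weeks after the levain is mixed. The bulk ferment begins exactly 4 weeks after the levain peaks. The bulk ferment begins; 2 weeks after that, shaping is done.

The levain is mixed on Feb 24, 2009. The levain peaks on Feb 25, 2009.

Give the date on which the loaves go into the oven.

May 5, 2009

The levain is mixed: Feb 24, 2009.
Cold retard begins: Feb 24, 2009 + 7 weeks = Apr 14, 2009.
The levain peaks: Feb 25, 2009.
The bulk ferment begins: Feb 25, 2009 + 4 weeks = Mar 25, 2009.
Shaping is done: Mar 25, 2009 + 2 weeks = Apr 8, 2009.
Both prerequisites met — cold retard begins (Apr 14, 2009), shaping is done (Apr 8, 2009); the later is Apr 14, 2009.
The loaves go into the oven: Apr 14, 2009 + 3 weeks = May 5, 2009.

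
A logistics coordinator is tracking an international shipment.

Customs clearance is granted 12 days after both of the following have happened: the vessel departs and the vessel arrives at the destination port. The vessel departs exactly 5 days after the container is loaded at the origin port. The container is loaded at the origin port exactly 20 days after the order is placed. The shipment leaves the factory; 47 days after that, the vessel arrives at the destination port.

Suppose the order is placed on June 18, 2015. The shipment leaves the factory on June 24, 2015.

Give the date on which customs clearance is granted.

August 22, 2015

The order is placed: Jun 18, 2015.
The container is loaded at the origin port: Jun 18, 2015 + 20 days = Jul 8, 2015.
The vessel departs: Jul 8, 2015 + 5 days = Jul 13, 2015.
The shipment leaves the factory: Jun 24, 2015.
The vessel arrives at the destination port: Jun 24, 2015 + 47 days = Aug 10, 2015.
Both prerequisites met — the vessel departs (Jul 13, 2015), the vessel arrives at the destination port (Aug 10, 2015); the later is Aug 10, 2015.
Customs clearance is granted: Aug 10, 2015 + 12 days = Aug 22, 2015.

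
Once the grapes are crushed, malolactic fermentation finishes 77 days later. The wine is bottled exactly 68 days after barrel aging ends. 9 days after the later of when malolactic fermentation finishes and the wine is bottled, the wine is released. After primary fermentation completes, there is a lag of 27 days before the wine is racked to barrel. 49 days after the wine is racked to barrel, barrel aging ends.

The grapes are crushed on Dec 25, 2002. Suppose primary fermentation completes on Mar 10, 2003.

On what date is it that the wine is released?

Aug 10, 2003

The grapes are crushed: Dec 25, 2002.
Malolactic fermentation finishes: Dec 25, 2002 + 77 days = Mar 12, 2003.
Primary fermentation completes: Mar 10, 2003.
The wine is racked to barrel: Mar 10, 2003 + 27 days = Apr 6, 2003.
Barrel aging ends: Apr 6, 2003 + 49 days = May 25, 2003.
The wine is bottled: May 25, 2003 + 68 days = Aug 1, 2003.
Both prerequisites met — malolactic fermentation finishes (Mar 12, 2003), the wine is bottled (Aug 1, 2003); the later is Aug 1, 2003.
The wine is released: Aug 1, 2003 + 9 days = Aug 10, 2003.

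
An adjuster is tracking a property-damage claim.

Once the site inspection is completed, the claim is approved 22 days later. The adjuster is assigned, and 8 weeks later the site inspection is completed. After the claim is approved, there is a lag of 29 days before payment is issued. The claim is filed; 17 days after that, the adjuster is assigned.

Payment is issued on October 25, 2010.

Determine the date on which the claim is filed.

Payment is issued: Oct 25, 2010.
The claim is approved: Oct 25, 2010 − 29 days = Sep 26, 2010.
The site inspection is completed: Sep 26, 2010 − 22 days = Sep 4, 2010.
The adjuster is assigned: Sep 4, 2010 − 8 weeks = Jul 10, 2010.
The claim is filed: Jul 10, 2010 − 17 days = Jun 23, 2010.

June 23, 2010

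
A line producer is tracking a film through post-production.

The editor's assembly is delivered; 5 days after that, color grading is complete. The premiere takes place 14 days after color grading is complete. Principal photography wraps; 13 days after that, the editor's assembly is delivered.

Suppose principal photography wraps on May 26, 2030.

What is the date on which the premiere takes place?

June 27, 2030

Principal photography wraps: May 26, 2030.
The editor's assembly is delivered: May 26, 2030 + 13 days = Jun 8, 2030.
Color grading is complete: Jun 8, 2030 + 5 days = Jun 13, 2030.
The premiere takes place: Jun 13, 2030 + 14 days = Jun 27, 2030.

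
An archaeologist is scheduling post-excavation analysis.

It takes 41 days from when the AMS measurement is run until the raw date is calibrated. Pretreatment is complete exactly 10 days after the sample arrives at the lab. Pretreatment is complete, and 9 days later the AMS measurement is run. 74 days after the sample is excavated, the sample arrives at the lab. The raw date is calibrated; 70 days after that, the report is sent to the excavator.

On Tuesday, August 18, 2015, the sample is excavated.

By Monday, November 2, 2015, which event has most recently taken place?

The sample is excavated: Aug 18, 2015.
The sample arrives at the lab: Aug 18, 2015 + 74 days = Oct 31, 2015.
Pretreatment is complete: Oct 31, 2015 + 10 days = Nov 10, 2015.
The AMS measurement is run: Nov 10, 2015 + 9 days = Nov 19, 2015.
The raw date is calibrated: Nov 19, 2015 + 41 days = Dec 30, 2015.
The report is sent to the excavator: Dec 30, 2015 + 70 days = Mar 9, 2016.
Nov 2, 2015 falls between when the sample arrives at the lab (Oct 31, 2015) and when pretreatment is complete (Nov 10, 2015).

The sample arrives at the lab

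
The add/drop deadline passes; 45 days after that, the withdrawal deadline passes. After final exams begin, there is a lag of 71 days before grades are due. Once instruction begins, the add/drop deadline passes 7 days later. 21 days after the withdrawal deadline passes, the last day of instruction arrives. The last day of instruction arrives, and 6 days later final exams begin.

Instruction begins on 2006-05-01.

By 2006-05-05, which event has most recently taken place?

Instruction begins

Instruction begins: May 1, 2006.
The add/drop deadline passes: May 1, 2006 + 7 days = May 8, 2006.
The withdrawal deadline passes: May 8, 2006 + 45 days = Jun 22, 2006.
The last day of instruction arrives: Jun 22, 2006 + 21 days = Jul 13, 2006.
Final exams begin: Jul 13, 2006 + 6 days = Jul 19, 2006.
Grades are due: Jul 19, 2006 + 71 days = Sep 28, 2006.
May 5, 2006 falls between when instruction begins (May 1, 2006) and when the add/drop deadline passes (May 8, 2006).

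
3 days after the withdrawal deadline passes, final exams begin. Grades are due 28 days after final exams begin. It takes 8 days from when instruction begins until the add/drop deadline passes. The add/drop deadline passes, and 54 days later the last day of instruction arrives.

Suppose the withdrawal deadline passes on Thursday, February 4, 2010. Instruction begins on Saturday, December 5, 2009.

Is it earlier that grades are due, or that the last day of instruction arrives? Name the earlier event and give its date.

The withdrawal deadline passes: Feb 4, 2010.
Final exams begin: Feb 4, 2010 + 3 days = Feb 7, 2010.
Grades are due: Feb 7, 2010 + 28 days = Mar 7, 2010.
Instruction begins: Dec 5, 2009.
The add/drop deadline passes: Dec 5, 2009 + 8 days = Dec 13, 2009.
The last day of instruction arrives: Dec 13, 2009 + 54 days = Feb 5, 2010.
Comparing: grades are due on Mar 7, 2010 vs the last day of instruction arrives on Feb 5, 2010. Earlier: the last day of instruction arrives.

The last day of instruction arrives — Friday, February 5, 2010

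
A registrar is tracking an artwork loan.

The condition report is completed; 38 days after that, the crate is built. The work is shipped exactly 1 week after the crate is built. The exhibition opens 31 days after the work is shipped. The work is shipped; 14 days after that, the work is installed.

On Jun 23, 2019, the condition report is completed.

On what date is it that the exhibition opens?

Sep 7, 2019

The condition report is completed: Jun 23, 2019.
The crate is built: Jun 23, 2019 + 38 days = Jul 31, 2019.
The work is shipped: Jul 31, 2019 + 1 week = Aug 7, 2019.
The exhibition opens: Aug 7, 2019 + 31 days = Sep 7, 2019.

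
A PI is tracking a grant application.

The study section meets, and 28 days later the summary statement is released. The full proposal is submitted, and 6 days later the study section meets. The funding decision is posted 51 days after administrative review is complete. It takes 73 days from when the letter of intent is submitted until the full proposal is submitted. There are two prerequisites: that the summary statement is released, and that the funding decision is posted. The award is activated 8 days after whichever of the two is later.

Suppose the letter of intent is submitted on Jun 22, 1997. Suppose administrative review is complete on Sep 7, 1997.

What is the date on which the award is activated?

The letter of intent is submitted: Jun 22, 1997.
The full proposal is submitted: Jun 22, 1997 + 73 days = Sep 3, 1997.
The study section meets: Sep 3, 1997 + 6 days = Sep 9, 1997.
The summary statement is released: Sep 9, 1997 + 28 days = Oct 7, 1997.
Administrative review is complete: Sep 7, 1997.
The funding decision is posted: Sep 7, 1997 + 51 days = Oct 28, 1997.
Both prerequisites met — the summary statement is released (Oct 7, 1997), the funding decision is posted (Oct 28, 1997); the later is Oct 28, 1997.
The award is activated: Oct 28, 1997 + 8 days = Nov 5, 1997.

Nov 5, 1997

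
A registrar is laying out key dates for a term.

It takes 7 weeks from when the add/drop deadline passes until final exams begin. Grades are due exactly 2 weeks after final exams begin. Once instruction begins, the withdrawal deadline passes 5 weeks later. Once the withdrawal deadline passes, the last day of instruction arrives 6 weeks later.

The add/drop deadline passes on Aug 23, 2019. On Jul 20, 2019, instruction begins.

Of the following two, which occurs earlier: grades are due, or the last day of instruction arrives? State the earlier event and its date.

The add/drop deadline passes: Aug 23, 2019.
Final exams begin: Aug 23, 2019 + 7 weeks = Oct 11, 2019.
Grades are due: Oct 11, 2019 + 2 weeks = Oct 25, 2019.
Instruction begins: Jul 20, 2019.
The withdrawal deadline passes: Jul 20, 2019 + 5 weeks = Aug 24, 2019.
The last day of instruction arrives: Aug 24, 2019 + 6 weeks = Oct 5, 2019.
Comparing: grades are due on Oct 25, 2019 vs the last day of instruction arrives on Oct 5, 2019. Earlier: the last day of instruction arrives.

The last day of instruction arrives — Oct 5, 2019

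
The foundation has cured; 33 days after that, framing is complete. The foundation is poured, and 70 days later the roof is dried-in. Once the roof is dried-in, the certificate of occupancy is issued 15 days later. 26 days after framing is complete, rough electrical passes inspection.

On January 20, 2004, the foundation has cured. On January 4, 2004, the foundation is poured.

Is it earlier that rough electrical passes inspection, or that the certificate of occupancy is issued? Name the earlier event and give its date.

Rough electrical passes inspection — March 19, 2004

The foundation has cured: Jan 20, 2004.
Framing is complete: Jan 20, 2004 + 33 days = Feb 22, 2004.
Rough electrical passes inspection: Feb 22, 2004 + 26 days = Mar 19, 2004.
The foundation is poured: Jan 4, 2004.
The roof is dried-in: Jan 4, 2004 + 70 days = Mar 14, 2004.
The certificate of occupancy is issued: Mar 14, 2004 + 15 days = Mar 29, 2004.
Comparing: rough electrical passes inspection on Mar 19, 2004 vs the certificate of occupancy is issued on Mar 29, 2004. Earlier: rough electrical passes inspection.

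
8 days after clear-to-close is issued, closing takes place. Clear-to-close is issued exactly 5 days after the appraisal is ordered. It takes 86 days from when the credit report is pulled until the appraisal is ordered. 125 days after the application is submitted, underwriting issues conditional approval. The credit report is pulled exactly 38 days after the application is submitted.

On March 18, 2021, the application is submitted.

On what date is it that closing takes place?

August 2, 2021

The application is submitted: Mar 18, 2021.
The credit report is pulled: Mar 18, 2021 + 38 days = Apr 25, 2021.
The appraisal is ordered: Apr 25, 2021 + 86 days = Jul 20, 2021.
Clear-to-close is issued: Jul 20, 2021 + 5 days = Jul 25, 2021.
Closing takes place: Jul 25, 2021 + 8 days = Aug 2, 2021.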